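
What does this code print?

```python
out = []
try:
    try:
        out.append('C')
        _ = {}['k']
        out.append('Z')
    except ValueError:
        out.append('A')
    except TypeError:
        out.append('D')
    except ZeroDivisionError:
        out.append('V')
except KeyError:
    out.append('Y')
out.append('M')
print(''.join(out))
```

Execution trace: 'C' (try body) → 'Y' (outer except KeyError) → 'M' (after the try/except). Output: CYM

Answer: CYM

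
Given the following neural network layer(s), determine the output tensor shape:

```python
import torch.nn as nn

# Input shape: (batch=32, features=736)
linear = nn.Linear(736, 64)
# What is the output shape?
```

Input: (32, 736) -> Output: (32, 64)

Answer: (32, 64)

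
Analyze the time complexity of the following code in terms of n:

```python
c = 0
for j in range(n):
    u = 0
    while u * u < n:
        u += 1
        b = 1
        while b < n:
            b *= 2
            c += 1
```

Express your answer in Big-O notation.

Each loop level contributes: n × √n × log n. Multiplying the contributions gives O(n√n log n).

Answer: O(n√n log n)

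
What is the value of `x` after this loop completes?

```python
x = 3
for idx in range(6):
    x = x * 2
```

Multiply by 2, 6 times: 3 * 2^6 = 192
`x` takes the values: 3 → 6 → 12 → 24 → 48 → 96 → 192

Answer: 192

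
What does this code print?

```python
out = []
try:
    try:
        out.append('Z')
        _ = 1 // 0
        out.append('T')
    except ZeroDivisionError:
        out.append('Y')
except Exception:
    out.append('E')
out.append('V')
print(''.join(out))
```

Execution trace: 'Z' (inner try body) → 'Y' (inner except ZeroDivisionError) → 'V' (after the try/except). Output: ZYV

Answer: ZYV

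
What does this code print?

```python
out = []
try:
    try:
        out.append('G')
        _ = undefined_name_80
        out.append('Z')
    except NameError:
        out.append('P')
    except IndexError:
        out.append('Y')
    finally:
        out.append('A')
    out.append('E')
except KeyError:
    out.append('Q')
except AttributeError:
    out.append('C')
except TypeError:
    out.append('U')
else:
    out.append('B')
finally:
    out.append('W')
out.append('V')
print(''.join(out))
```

Execution trace: 'G' (inner try body) → 'P' (inner except NameError) → 'A' (inner finally) → 'E' (try body, no exception) → 'B' (else) → 'W' (finally) → 'V' (after the try/except). Output: GPAEBWV

Answer: GPAEBWV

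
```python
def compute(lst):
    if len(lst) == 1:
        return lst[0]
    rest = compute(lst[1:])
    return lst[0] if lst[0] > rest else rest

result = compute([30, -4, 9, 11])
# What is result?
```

Recursive max over [30, -4, 9, 11] = 30

Answer: 30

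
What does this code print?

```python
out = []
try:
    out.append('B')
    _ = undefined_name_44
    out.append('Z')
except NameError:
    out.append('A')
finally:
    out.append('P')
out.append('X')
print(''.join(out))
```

Execution trace: 'B' (try body) → 'A' (except NameError) → 'P' (finally) → 'X' (after the try/except). Output: BAPX

Answer: BAPX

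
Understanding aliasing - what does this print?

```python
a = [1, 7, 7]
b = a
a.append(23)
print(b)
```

Key concept: basic list aliasing.
Step by step:
`a = [1, 7, 7]` → a = [1, 7, 7]
`b = a` → b = [1, 7, 7] (same object as a)
`a.append(23)` → a = [1, 7, 7, 23] (same object as b); b = [1, 7, 7, 23] (same object as a)
`print(b)` → prints [1, 7, 7, 23]

Answer: [1, 7, 7, 23]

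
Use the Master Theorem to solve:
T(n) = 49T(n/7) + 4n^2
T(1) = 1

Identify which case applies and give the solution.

a=49, b=7, f(n)=4n^2. log_7(49) = 2. Since c=2 = 2, Case 2 applies: T(n) = Θ(n^log_b(a) · log n) = O(n^2 log n).

Answer: O(n^2 log n) - Case 2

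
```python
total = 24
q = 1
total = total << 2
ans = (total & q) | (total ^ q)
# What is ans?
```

Trace:
`total = 24` → total = 24
`q = 1` → q = 1
`total = total << 2` → total = 96
`ans = (total & q) | (total ^ q)` → ans = 97
So ans = 97

Answer: 97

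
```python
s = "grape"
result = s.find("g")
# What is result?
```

Trace:
`s = "grape"` → s = 'grape'
`result = s.find("g")` → result = 0
So result = 0

Answer: 0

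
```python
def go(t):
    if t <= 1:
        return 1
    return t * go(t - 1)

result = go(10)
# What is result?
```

go(10) = 10 * 9 * 8 * 7 * 6 * 5 * 4 * 3 * 2 * 1 = 3628800

Answer: 3628800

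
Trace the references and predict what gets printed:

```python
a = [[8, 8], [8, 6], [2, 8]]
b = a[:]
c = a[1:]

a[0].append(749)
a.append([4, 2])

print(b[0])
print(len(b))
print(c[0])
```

Key concept: slice with nested mutation.
Step by step:
`a = [[8, 8], [8, 6], [2, 8]]` → a = [[8, 8], [8, 6], [2, 8]]
`b = a[:]` → b = [[8, 8], [8, 6], [2, 8]]
`c = a[1:]` → c = [[8, 6], [2, 8]]
`a[0].append(749)` → a = [[8, 8, 749], [8, 6], [2, 8]]; b = [[8, 8, 749], [8, 6], [2, 8]]
`a.append([4, 2])` → a = [[8, 8, 749], [8, 6], [2, 8], [4, 2]]
`print(b[0])` → prints [8, 8, 749]
`print(len(b))` → prints 3
`print(c[0])` → prints [8, 6]

Answer:
[8, 8, 749]
3
[8, 6]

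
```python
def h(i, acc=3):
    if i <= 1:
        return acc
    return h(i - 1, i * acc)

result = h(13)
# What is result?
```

Accumulator trace (n, acc): (13, 3) -> (12, 39) -> (11, 468) -> (10, 5148) -> (9, 51480) -> (8, 463320) -> (7, 3706560) -> (6, 25945920) -> (5, 155675520) -> (4, 778377600) -> (3, 3113510400) -> (2, 9340531200) -> (1, 18681062400) -> return 18681062400

Answer: 18681062400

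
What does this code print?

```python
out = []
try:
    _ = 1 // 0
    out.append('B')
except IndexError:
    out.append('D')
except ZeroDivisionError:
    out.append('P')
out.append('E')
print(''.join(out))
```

Execution trace: 'P' (except ZeroDivisionError) → 'E' (after the try/except). Output: PE

Answer: PE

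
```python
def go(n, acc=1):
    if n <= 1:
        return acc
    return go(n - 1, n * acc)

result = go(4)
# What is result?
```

Accumulator trace (n, acc): (4, 1) -> (3, 4) -> (2, 12) -> (1, 24) -> return 24

Answer: 24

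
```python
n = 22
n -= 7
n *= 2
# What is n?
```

Trace:
`n = 22` → n = 22
`n -= 7` → n = 15
`n *= 2` → n = 30
So n = 30

Answer: 30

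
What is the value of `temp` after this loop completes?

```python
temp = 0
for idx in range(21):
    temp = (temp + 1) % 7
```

Increment mod 7, 21 times = 0
`temp` takes the values: 0 → 1 → 2 → 3 → 4 → 5 → 6 → 0 → 1 → 2 → 3 → 4 → 5 → 6 → 0 → 1 → 2 → 3 → 4 → 5 → 6 → 0

Answer: 0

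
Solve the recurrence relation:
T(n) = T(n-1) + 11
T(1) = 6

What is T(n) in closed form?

Unrolling: T(n) = T(1) + 11·(n-1) = 6 + 11(n-1) = 11n - 5.

Answer: T(n) = 11n - 5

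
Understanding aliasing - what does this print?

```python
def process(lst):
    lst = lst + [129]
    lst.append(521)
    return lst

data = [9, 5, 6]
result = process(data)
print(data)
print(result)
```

Key concept: rebinding parameter vs mutation.
Step by step:
`data = [9, 5, 6]` → data = [9, 5, 6]
`result = process(data)` → result = [9, 5, 6, 129, 521]
`print(data)` → prints [9, 5, 6]
`print(result)` → prints [9, 5, 6, 129, 521]

Answer:
[9, 5, 6]
[9, 5, 6, 129, 521]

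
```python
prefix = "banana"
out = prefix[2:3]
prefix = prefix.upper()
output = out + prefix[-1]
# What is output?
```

Trace:
`prefix = "banana"` → prefix = 'banana'
`out = prefix[2:3]` → out = 'n'
`prefix = prefix.upper()` → prefix = 'BANANA'
`output = out + prefix[-1]` → output = 'nA'
So output = 'nA'

Answer: 'nA'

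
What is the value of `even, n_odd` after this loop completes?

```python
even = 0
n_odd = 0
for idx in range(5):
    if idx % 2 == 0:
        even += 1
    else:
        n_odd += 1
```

Count evens and odds in range(5)
`even, n_odd` takes the values: (0, 0) → (1, 0) → (1, 1) → (2, 1) → (2, 2) → (3, 2)

Answer: 3, 2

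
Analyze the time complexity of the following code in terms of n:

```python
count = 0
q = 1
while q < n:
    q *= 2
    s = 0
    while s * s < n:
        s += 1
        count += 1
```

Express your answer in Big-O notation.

Each loop level contributes: log n × √n. Multiplying the contributions gives O(√n log n).

Answer: O(√n log n)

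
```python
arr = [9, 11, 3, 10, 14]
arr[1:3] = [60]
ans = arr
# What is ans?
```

Trace:
`arr = [9, 11, 3, 10, 14]` → arr = [9, 11, 3, 10, 14]
`arr[1:3] = [60]` → arr = [9, 60, 10, 14]
`ans = arr` → ans = [9, 60, 10, 14]
So ans = [9, 60, 10, 14]

Answer: [9, 60, 10, 14]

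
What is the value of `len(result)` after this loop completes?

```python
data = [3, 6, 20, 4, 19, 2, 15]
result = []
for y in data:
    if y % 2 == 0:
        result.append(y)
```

Count even numbers in [3, 6, 20, 4, 19, 2, 15]
`result` takes the values: [] → [6] → [6, 20] → [6, 20, 4] → [6, 20, 4, 2]
So `len(result)` = 4

Answer: 4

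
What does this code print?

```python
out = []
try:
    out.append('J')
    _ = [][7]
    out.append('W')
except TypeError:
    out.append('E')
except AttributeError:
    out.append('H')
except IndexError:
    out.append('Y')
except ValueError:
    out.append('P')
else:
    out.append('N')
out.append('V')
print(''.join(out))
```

Execution trace: 'J' (try body) → 'Y' (except IndexError) → 'V' (after the try/except). Output: JYV

Answer: JYV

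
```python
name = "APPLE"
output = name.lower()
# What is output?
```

Trace:
`name = "APPLE"` → name = 'APPLE'
`output = name.lower()` → output = 'apple'
So output = 'apple'

Answer: 'apple'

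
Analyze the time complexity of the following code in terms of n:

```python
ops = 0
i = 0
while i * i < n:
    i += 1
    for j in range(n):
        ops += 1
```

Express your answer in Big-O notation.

Each loop level contributes: √n × n. Multiplying the contributions gives O(n√n).

Answer: O(n√n)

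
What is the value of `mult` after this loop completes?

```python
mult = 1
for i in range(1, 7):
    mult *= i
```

6! = 720
`mult` takes the values: 1 → 2 → 6 → 24 → 120 → 720

Answer: 720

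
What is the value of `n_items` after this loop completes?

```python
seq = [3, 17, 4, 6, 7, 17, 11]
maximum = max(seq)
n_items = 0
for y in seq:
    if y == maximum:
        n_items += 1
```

Count of max value 17 in [3, 17, 4, 6, 7, 17, 11]
`n_items` takes the values: 0 → 1 → 2

Answer: 2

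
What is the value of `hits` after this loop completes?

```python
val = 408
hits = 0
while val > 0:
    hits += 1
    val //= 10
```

Count digits by repeated division by 10
`hits` takes the values: 0 → 1 → 2 → 3

Answer: 3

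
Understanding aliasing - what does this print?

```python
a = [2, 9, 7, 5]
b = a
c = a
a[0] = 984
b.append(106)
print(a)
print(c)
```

Key concept: multiple aliases.
Step by step:
`a = [2, 9, 7, 5]` → a = [2, 9, 7, 5]
`b = a` → b = [2, 9, 7, 5] (same object as a)
`c = a` → c = [2, 9, 7, 5] (same object as a, b)
`a[0] = 984` → a = [984, 9, 7, 5] (same object as b, c); b = [984, 9, 7, 5] (same object as a, c); c = [984, 9, 7, 5] (same object as a, b)
`b.append(106)` → a = [984, 9, 7, 5, 106] (same object as b, c); b = [984, 9, 7, 5, 106] (same object as a, c); c = [984, 9, 7, 5, 106] (same object as a, b)
`print(a)` → prints [984, 9, 7, 5, 106]
`print(c)` → prints [984, 9, 7, 5, 106]

Answer:
[984, 9, 7, 5, 106]
[984, 9, 7, 5, 106]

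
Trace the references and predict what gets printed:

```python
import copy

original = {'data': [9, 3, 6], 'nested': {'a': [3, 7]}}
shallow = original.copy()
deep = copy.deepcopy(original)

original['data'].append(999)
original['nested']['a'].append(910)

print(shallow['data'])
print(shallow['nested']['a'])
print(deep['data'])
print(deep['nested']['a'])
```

Key concept: comparing shallow vs deep copy.
Step by step:
`original = {'data': [9, 3, 6], 'nested': {'a': [3, 7]}}` → original = {'data': [9, 3, 6], 'nested': {'a': [3, 7]}}
`shallow = original.copy()` → shallow = {'data': [9, 3, 6], 'nested': {'a': [3, 7]}}
`deep = copy.deepcopy(original)` → deep = {'data': [9, 3, 6], 'nested': {'a': [3, 7]}}
`original['data'].append(999)` → original = {'data': [9, 3, 6, 999], 'nested': {'a': [3, 7]}}; shallow = {'data': [9, 3, 6, 999], 'nested': {'a': [3, 7]}}
`original['nested']['a'].append(910)` → original = {'data': [9, 3, 6, 999], 'nested': {'a': [3, 7, 910]}}; shallow = {'data': [9, 3, 6, 999], 'nested': {'a': [3, 7, 910]}}
`print(shallow['data'])` → prints [9, 3, 6, 999]
`print(shallow['nested']['a'])` → prints [3, 7, 910]
`print(deep['data'])` → prints [9, 3, 6]
`print(deep['nested']['a'])` → prints [3, 7]

Answer:
[9, 3, 6, 999]
[3, 7, 910]
[9, 3, 6]
[3, 7]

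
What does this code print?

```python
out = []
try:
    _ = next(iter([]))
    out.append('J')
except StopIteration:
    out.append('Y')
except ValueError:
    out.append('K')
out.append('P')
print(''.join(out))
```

Execution trace: 'Y' (except StopIteration) → 'P' (after the try/except). Output: YP

Answer: YP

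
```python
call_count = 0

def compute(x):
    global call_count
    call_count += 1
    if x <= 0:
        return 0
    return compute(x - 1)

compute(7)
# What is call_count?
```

Linear recursion stepping by 1: 8 calls from x=7 down to ≤0.

Answer: 8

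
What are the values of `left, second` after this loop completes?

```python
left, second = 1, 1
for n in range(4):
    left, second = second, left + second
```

Fibonacci: after 4 iterations
`left, second` takes the values: (1, 1) → (1, 2) → (2, 3) → (3, 5) → (5, 8)

Answer: 5, 8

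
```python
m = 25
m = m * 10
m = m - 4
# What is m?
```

Trace:
`m = 25` → m = 25
`m = m * 10` → m = 250
`m = m - 4` → m = 246
So m = 246

Answer: 246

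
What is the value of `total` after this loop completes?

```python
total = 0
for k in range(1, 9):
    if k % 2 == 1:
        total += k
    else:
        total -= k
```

Add odd, subtract even
`total` takes the values: 0 → 1 → -1 → 2 → -2 → 3 → -3 → 4 → -4

Answer: -4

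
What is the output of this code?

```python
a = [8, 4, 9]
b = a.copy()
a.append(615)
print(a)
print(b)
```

Key concept: list.copy() creates independent copy.
Step by step:
`a = [8, 4, 9]` → a = [8, 4, 9]
`b = a.copy()` → b = [8, 4, 9]
`a.append(615)` → a = [8, 4, 9, 615]
`print(a)` → prints [8, 4, 9, 615]
`print(b)` → prints [8, 4, 9]

Answer:
[8, 4, 9, 615]
[8, 4, 9]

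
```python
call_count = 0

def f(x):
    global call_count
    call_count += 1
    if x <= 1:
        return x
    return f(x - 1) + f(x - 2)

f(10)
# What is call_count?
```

Calls(x) = 1 + Calls(x-1) + Calls(x-2); Calls(0)=Calls(1)=1. For x=10 this gives 177.

Answer: 177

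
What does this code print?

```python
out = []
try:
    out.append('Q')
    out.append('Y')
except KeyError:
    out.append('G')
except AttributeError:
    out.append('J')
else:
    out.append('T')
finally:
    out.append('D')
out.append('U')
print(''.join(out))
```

Execution trace: 'Q' (try body) → 'Y' (try body, no exception) → 'T' (else) → 'D' (finally) → 'U' (after the try/except). Output: QYTDU

Answer: QYTDU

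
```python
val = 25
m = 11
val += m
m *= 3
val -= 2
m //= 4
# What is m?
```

Trace:
`val = 25` → val = 25
`m = 11` → m = 11
`val += m` → val = 36
`m *= 3` → m = 33
`val -= 2` → val = 34
`m //= 4` → m = 8
So m = 8

Answer: 8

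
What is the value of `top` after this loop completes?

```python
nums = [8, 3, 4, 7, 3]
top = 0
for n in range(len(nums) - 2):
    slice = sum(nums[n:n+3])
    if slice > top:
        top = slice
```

Max sum of 3-element window in [8, 3, 4, 7, 3]
`top` takes the values: 0 → 15

Answer: 15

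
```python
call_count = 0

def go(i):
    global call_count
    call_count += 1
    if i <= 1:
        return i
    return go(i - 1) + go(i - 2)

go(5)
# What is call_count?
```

Calls(i) = 1 + Calls(i-1) + Calls(i-2); Calls(0)=Calls(1)=1. For i=5 this gives 15.

Answer: 15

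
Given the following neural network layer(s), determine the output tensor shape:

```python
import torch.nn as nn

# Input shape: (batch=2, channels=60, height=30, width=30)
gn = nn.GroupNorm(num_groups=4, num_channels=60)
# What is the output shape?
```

Input: (2, 60, 30, 30) -> Output: (2, 60, 30, 30)

Answer: (2, 60, 30, 30)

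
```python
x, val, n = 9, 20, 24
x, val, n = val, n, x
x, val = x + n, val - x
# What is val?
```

Trace:
`x, val, n = 9, 20, 24` → x = 9; val = 20; n = 24
`x, val, n = val, n, x` → x = 20; val = 24; n = 9
`x, val = x + n, val - x` → x = 29; val = 4
So val = 4

Answer: 4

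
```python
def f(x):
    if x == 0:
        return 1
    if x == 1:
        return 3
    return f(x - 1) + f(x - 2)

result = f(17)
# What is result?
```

Build up from base cases: f(0)=1, f(1)=3, f(2)=4, f(3)=7, f(4)=11, f(5)=18, f(6)=29, ..., f(17)=5778

Answer: 5778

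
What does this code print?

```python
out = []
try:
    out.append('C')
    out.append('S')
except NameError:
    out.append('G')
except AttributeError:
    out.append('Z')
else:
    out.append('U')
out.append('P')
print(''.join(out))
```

Execution trace: 'C' (try body) → 'S' (try body, no exception) → 'U' (else) → 'P' (after the try/except). Output: CSUP

Answer: CSUP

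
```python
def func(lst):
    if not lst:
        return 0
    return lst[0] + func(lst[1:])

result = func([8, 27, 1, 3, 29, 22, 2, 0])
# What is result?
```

8 + 27 + 1 + 3 + 29 + 22 + 2 + 0 + 0 = 92

Answer: 92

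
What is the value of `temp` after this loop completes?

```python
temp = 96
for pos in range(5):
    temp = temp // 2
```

Halve 5 times: 96 // 2^5 = 3
`temp` takes the values: 96 → 48 → 24 → 12 → 6 → 3

Answer: 3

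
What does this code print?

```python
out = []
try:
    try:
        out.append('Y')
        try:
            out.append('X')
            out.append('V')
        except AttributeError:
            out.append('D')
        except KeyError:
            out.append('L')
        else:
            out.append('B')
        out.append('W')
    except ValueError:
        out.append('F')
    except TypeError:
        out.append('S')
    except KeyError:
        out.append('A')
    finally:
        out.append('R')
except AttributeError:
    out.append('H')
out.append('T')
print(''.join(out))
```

Execution trace: 'Y' (try body) → 'X' (inner try body) → 'V' (inner try body, no exception) → 'B' (inner else) → 'W' (try body, no exception) → 'R' (finally) → 'T' (after the try/except). Output: YXVBWRT

Answer: YXVBWRT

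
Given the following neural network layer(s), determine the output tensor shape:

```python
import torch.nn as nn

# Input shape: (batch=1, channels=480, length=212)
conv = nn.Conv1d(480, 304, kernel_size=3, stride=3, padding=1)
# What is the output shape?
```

Input: (1, 480, 212) -> Output: (1, 304, 71)

Answer: (1, 304, 71)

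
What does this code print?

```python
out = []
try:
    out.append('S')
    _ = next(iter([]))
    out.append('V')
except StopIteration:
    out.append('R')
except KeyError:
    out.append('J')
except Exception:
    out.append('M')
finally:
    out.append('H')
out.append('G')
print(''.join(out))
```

Execution trace: 'S' (try body) → 'R' (except StopIteration) → 'H' (finally) → 'G' (after the try/except). Output: SRHG

Answer: SRHG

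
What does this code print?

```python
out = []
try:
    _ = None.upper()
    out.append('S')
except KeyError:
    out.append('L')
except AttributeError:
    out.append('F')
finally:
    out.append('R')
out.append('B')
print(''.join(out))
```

Execution trace: 'F' (except AttributeError) → 'R' (finally) → 'B' (after the try/except). Output: FRB

Answer: FRB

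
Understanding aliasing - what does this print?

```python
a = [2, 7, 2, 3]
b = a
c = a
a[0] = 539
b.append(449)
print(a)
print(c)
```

Key concept: multiple aliases.
Step by step:
`a = [2, 7, 2, 3]` → a = [2, 7, 2, 3]
`b = a` → b = [2, 7, 2, 3] (same object as a)
`c = a` → c = [2, 7, 2, 3] (same object as a, b)
`a[0] = 539` → a = [539, 7, 2, 3] (same object as b, c); b = [539, 7, 2, 3] (same object as a, c); c = [539, 7, 2, 3] (same object as a, b)
`b.append(449)` → a = [539, 7, 2, 3, 449] (same object as b, c); b = [539, 7, 2, 3, 449] (same object as a, c); c = [539, 7, 2, 3, 449] (same object as a, b)
`print(a)` → prints [539, 7, 2, 3, 449]
`print(c)` → prints [539, 7, 2, 3, 449]

Answer:
[539, 7, 2, 3, 449]
[539, 7, 2, 3, 449]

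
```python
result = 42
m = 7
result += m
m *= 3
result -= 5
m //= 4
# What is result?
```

Trace:
`result = 42` → result = 42
`m = 7` → m = 7
`result += m` → result = 49
`m *= 3` → m = 21
`result -= 5` → result = 44
`m //= 4` → m = 5
So result = 44

Answer: 44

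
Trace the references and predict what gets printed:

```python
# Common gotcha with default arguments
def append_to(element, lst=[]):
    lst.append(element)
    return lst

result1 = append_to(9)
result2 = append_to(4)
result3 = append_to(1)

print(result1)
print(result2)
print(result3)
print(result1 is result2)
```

Key concept: mutable default argument gotcha.
Step by step:
`result1 = append_to(9)` → result1 = [9]
`result2 = append_to(4)` → result1 = [9, 4] (same object as result2); result2 = [9, 4] (same object as result1)
`result3 = append_to(1)` → result1 = [9, 4, 1] (same object as result2, result3); result2 = [9, 4, 1] (same object as result1, result3); result3 = [9, 4, 1] (same object as result1, result2)
`print(result1)` → prints [9, 4, 1]
`print(result2)` → prints [9, 4, 1]
`print(result3)` → prints [9, 4, 1]
`print(result1 is result2)` → prints True

Answer:
[9, 4, 1]
[9, 4, 1]
[9, 4, 1]
True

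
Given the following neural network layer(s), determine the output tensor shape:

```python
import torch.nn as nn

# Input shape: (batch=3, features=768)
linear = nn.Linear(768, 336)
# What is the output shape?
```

Input: (3, 768) -> Output: (3, 336)

Answer: (3, 336)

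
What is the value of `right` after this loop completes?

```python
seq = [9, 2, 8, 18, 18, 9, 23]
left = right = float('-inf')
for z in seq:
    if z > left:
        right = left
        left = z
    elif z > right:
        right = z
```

Second largest (with repeats) in [9, 2, 8, 18, 18, 9, 23]
`right` takes the values: -inf → 2 → 8 → 9 → 18

Answer: 18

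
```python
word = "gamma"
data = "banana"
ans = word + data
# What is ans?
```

Trace:
`word = "gamma"` → word = 'gamma'
`data = "banana"` → data = 'banana'
`ans = word + data` → ans = 'gammabanana'
So ans = 'gammabanana'

Answer: 'gammabanana'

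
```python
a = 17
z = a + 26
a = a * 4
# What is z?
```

Trace:
`a = 17` → a = 17
`z = a + 26` → z = 43
`a = a * 4` → a = 68
So z = 43

Answer: 43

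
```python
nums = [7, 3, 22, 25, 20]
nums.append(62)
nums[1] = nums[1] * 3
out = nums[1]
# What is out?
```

Trace:
`nums = [7, 3, 22, 25, 20]` → nums = [7, 3, 22, 25, 20]
`nums.append(62)` → nums = [7, 3, 22, 25, 20, 62]
`nums[1] = nums[1] * 3` → nums = [7, 9, 22, 25, 20, 62]
`out = nums[1]` → out = 9
So out = 9

Answer: 9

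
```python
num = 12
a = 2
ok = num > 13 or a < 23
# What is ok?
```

Trace:
`num = 12` → num = 12
`a = 2` → a = 2
`ok = num > 13 or a < 23` → ok = True
So ok = True

Answer: True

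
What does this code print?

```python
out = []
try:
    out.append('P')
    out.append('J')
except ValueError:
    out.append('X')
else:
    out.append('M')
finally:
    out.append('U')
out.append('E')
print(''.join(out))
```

Execution trace: 'P' (try body) → 'J' (try body, no exception) → 'M' (else) → 'U' (finally) → 'E' (after the try/except). Output: PJMUE

Answer: PJMUE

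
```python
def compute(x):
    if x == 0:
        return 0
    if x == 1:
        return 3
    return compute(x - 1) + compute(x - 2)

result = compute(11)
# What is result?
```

Build up from base cases: compute(0)=0, compute(1)=3, compute(2)=3, compute(3)=6, compute(4)=9, compute(5)=15, compute(6)=24, ..., compute(11)=267

Answer: 267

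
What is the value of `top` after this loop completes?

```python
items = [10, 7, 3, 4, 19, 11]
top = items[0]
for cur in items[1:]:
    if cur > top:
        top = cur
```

Maximum of [10, 7, 3, 4, 19, 11]
`top` takes the values: 10 → 19

Answer: 19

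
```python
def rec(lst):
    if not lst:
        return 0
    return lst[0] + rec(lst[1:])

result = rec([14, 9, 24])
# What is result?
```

14 + 9 + 24 + 0 = 47

Answer: 47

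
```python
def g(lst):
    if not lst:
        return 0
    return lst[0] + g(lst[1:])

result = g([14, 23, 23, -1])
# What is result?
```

14 + 23 + 23 + (-1) + 0 = 59

Answer: 59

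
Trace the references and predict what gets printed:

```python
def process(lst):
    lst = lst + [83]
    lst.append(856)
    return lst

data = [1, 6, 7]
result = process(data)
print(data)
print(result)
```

Key concept: rebinding parameter vs mutation.
Step by step:
`data = [1, 6, 7]` → data = [1, 6, 7]
`result = process(data)` → result = [1, 6, 7, 83, 856]
`print(data)` → prints [1, 6, 7]
`print(result)` → prints [1, 6, 7, 83, 856]

Answer:
[1, 6, 7]
[1, 6, 7, 83, 856]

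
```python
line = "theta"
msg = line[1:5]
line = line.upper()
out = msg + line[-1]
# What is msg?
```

Trace:
`line = "theta"` → line = 'theta'
`msg = line[1:5]` → msg = 'heta'
`line = line.upper()` → line = 'THETA'
`out = msg + line[-1]` → out = 'hetaA'
So msg = 'heta'

Answer: 'heta'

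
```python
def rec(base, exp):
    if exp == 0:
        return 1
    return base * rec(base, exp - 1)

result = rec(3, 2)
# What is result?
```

rec(3, 2) = 3 * 3 = 9

Answer: 9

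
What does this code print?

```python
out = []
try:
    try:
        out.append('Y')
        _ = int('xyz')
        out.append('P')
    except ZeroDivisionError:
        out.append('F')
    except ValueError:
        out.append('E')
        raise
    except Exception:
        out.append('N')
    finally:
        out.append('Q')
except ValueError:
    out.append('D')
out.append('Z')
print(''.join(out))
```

Execution trace: 'Y' (inner try body) → 'E' (inner except ValueError) → 'Q' (inner finally) → 'D' (outer except ValueError) → 'Z' (after the try/except). Output: YEQDZ

Answer: YEQDZ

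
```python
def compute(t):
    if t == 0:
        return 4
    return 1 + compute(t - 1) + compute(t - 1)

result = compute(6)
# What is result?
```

compute(t) = 1 + 2·compute(t-1), compute(0)=4. Closed form: (4+1)·2^6 - 1 = 319.

Answer: 319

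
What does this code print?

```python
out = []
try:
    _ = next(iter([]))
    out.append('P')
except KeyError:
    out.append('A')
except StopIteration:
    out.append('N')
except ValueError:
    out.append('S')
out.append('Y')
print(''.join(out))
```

Execution trace: 'N' (except StopIteration) → 'Y' (after the try/except). Output: NY

Answer: NY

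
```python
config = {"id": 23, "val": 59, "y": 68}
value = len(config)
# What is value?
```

Trace:
`config = {"id": 23, "val": 59, "y": 68}` → config = {'id': 23, 'val': 59, 'y': 68}
`value = len(config)` → value = 3
So value = 3

Answer: 3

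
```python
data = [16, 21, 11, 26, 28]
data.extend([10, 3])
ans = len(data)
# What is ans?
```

Trace:
`data = [16, 21, 11, 26, 28]` → data = [16, 21, 11, 26, 28]
`data.extend([10, 3])` → data = [16, 21, 11, 26, 28, 10, 3]
`ans = len(data)` → ans = 7
So ans = 7

Answer: 7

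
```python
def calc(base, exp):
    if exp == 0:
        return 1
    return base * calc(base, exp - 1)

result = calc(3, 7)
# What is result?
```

calc(3, 7) = 3 * 3 * 3 * 3 * 3 * 3 * 3 = 2187

Answer: 2187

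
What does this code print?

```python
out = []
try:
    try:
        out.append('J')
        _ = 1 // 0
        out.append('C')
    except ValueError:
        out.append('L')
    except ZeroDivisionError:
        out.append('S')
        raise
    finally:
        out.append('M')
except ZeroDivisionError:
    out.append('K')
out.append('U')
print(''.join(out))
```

Execution trace: 'J' (try body) → 'S' (except ZeroDivisionError) → 'M' (finally) → 'K' (outer except ZeroDivisionError) → 'U' (after the try/except). Output: JSMKU

Answer: JSMKU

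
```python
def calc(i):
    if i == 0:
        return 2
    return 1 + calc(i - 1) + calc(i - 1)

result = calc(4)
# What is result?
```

calc(i) = 1 + 2·calc(i-1), calc(0)=2. Closed form: (2+1)·2^4 - 1 = 47.

Answer: 47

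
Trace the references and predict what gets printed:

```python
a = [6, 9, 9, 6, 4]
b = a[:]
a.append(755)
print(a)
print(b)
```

Key concept: slice [:] creates copy.
Step by step:
`a = [6, 9, 9, 6, 4]` → a = [6, 9, 9, 6, 4]
`b = a[:]` → b = [6, 9, 9, 6, 4]
`a.append(755)` → a = [6, 9, 9, 6, 4, 755]
`print(a)` → prints [6, 9, 9, 6, 4, 755]
`print(b)` → prints [6, 9, 9, 6, 4]

Answer:
[6, 9, 9, 6, 4, 755]
[6, 9, 9, 6, 4]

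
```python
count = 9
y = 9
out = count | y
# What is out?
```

Trace:
`count = 9` → count = 9
`y = 9` → y = 9
`out = count | y` → out = 9
So out = 9

Answer: 9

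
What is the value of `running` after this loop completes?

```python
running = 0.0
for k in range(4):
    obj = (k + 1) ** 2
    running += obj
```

Sum of squared losses 1² + 2² + ... + 4²
`running` takes the values: 0.0 → 1.0 → 5.0 → 14.0 → 30.0

Answer: 30.0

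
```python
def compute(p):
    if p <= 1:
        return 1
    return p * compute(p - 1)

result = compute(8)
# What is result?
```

compute(8) = 8 * 7 * 6 * 5 * 4 * 3 * 2 * 1 = 40320

Answer: 40320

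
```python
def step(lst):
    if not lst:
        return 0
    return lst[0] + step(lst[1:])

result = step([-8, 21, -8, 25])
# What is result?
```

(-8) + 21 + (-8) + 25 + 0 = 30

Answer: 30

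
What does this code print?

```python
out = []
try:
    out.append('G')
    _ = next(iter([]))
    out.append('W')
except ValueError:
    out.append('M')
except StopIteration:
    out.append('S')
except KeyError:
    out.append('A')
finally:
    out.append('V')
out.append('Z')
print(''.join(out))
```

Execution trace: 'G' (try body) → 'S' (except StopIteration) → 'V' (finally) → 'Z' (after the try/except). Output: GSVZ

Answer: GSVZ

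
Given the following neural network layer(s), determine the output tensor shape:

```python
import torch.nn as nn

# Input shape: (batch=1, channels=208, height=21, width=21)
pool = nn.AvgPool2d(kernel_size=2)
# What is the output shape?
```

Input: (1, 208, 21, 21) -> Output: (1, 208, 10, 10)

Answer: (1, 208, 10, 10)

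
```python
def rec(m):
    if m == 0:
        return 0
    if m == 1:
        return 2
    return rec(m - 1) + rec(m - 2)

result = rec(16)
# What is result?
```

Build up from base cases: rec(0)=0, rec(1)=2, rec(2)=2, rec(3)=4, rec(4)=6, rec(5)=10, rec(6)=16, ..., rec(16)=1974

Answer: 1974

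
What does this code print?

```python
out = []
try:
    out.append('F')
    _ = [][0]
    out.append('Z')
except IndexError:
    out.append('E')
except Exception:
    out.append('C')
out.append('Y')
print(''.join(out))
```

Execution trace: 'F' (try body) → 'E' (except IndexError) → 'Y' (after the try/except). Output: FEY

Answer: FEY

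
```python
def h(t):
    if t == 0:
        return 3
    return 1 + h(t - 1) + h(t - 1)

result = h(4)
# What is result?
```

h(t) = 1 + 2·h(t-1), h(0)=3. Closed form: (3+1)·2^4 - 1 = 63.

Answer: 63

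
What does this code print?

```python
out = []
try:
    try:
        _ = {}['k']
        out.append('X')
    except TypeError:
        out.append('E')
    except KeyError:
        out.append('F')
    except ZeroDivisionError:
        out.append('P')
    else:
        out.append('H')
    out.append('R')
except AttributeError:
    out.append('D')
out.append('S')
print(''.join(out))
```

Execution trace: 'F' (inner except KeyError) → 'R' (try body, no exception) → 'S' (after the try/except). Output: FRS

Answer: FRS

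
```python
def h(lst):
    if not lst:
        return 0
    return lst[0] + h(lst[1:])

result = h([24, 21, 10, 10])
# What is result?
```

24 + 21 + 10 + 10 + 0 = 65

Answer: 65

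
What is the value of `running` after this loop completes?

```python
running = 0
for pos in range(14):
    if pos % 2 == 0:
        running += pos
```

Sum of even numbers 0 to 13
`running` takes the values: 0 → 2 → 6 → 12 → 20 → 30 → 42

Answer: 42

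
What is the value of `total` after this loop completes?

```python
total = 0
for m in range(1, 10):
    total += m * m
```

Sum of squares 1² to 9² = 285
`total` takes the values: 0 → 1 → 5 → 14 → 30 → 55 → 91 → 140 → 204 → 285

Answer: 285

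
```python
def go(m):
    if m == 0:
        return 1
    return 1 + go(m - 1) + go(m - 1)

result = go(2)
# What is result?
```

go(m) = 1 + 2·go(m-1), go(0)=1. Closed form: (1+1)·2^2 - 1 = 7.

Answer: 7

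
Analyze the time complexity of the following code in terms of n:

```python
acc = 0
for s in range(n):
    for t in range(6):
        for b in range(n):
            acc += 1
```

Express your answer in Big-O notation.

Each loop level contributes: n × 1 × n. Multiplying the contributions gives O(n^2).

Answer: O(n^2)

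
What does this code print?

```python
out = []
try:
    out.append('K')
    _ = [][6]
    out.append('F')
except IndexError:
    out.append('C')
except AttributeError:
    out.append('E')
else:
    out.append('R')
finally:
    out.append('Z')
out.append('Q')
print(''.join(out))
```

Execution trace: 'K' (try body) → 'C' (except IndexError) → 'Z' (finally) → 'Q' (after the try/except). Output: KCZQ

Answer: KCZQ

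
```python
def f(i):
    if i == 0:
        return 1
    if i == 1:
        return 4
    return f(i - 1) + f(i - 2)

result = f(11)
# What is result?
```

Build up from base cases: f(0)=1, f(1)=4, f(2)=5, f(3)=9, f(4)=14, f(5)=23, f(6)=37, ..., f(11)=411

Answer: 411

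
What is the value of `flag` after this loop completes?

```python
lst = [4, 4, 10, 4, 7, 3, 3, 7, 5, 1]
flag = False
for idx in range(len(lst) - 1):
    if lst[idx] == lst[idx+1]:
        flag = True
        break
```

Check consecutive duplicates in [4, 4, 10, 4, 7, 3, 3, 7, 5, 1]
`flag` takes the values: False → True

Answer: True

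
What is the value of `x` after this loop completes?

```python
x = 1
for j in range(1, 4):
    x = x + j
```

Start at 1, add 1 through 3
`x` takes the values: 1 → 2 → 4 → 7

Answer: 7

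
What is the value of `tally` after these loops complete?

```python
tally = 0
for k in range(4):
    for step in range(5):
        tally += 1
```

4 * 5 = 20
`tally` takes the values: 0 → 1 → 2 → 3 → 4 → 5 → 6 → 7 → 8 → 9 → 10 → 11 → 12 → 13 → 14 → 15 → 16 → 17 → 18 → 19 → 20

Answer: 20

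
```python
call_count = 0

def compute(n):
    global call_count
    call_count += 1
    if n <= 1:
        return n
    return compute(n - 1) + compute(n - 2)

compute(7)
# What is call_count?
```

Calls(n) = 1 + Calls(n-1) + Calls(n-2); Calls(0)=Calls(1)=1. For n=7 this gives 41.

Answer: 41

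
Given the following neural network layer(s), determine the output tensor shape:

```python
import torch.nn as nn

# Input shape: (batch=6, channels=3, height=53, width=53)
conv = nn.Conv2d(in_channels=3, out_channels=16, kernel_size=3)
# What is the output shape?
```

Input: (6, 3, 53, 53) -> Output: (6, 16, 51, 51)

Answer: (6, 16, 51, 51)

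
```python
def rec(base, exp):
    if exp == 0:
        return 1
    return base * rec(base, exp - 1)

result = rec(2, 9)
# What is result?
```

rec(2, 9) = 2 * 2 * 2 * 2 * 2 * 2 * 2 * 2 * 2 = 512

Answer: 512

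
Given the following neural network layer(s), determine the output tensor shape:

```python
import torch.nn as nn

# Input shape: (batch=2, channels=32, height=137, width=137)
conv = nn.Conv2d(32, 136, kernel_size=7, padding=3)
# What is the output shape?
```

Input: (2, 32, 137, 137) -> Output: (2, 136, 137, 137)

Answer: (2, 136, 137, 137)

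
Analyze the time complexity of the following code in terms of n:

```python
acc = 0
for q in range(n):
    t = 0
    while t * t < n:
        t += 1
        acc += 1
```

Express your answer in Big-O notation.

Each loop level contributes: n × √n. Multiplying the contributions gives O(n√n).

Answer: O(n√n)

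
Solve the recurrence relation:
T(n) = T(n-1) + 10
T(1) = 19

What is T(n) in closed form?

Unrolling: T(n) = T(1) + 10·(n-1) = 19 + 10(n-1) = 10n + 9.

Answer: T(n) = 10n + 9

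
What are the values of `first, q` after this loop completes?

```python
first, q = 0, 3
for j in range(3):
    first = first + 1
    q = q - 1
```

first goes 0→3, q goes 3→0
`first, q` takes the values: (0, 3) → (1, 3) → (1, 2) → (2, 2) → (2, 1) → (3, 1) → (3, 0)

Answer: 3, 0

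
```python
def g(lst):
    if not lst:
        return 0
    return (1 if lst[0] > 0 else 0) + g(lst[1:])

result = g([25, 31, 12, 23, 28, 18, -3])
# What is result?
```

Count of positive elements in [25, 31, 12, 23, 28, 18, -3] = 6

Answer: 6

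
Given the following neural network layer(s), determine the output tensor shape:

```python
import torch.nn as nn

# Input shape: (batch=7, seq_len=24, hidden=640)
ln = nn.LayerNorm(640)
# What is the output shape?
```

Input: (7, 24, 640) -> Output: (7, 24, 640)

Answer: (7, 24, 640)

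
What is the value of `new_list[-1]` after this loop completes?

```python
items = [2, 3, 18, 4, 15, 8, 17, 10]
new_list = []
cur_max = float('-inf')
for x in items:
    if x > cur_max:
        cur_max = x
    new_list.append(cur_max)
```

Running max ends at 18
`new_list` takes the values: [] → [2] → [2, 3] → [2, 3, 18] → [2, 3, 18, 18] → [2, 3, 18, 18, 18] → [2, 3, 18, 18, 18, 18] → [2, 3, 18, 18, 18, 18, 18] → [2, 3, 18, 18, 18, 18, 18, 18]
So `new_list[-1]` = 18

Answer: 18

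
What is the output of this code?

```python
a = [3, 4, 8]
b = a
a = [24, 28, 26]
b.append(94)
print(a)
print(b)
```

Key concept: rebinding vs mutation: a is rebound to a new list, b still points at the original.
Step by step:
`a = [3, 4, 8]` → a = [3, 4, 8]
`b = a` → b = [3, 4, 8] (same object as a)
`a = [24, 28, 26]` → a = [24, 28, 26]
`b.append(94)` → b = [3, 4, 8, 94]
`print(a)` → prints [24, 28, 26]
`print(b)` → prints [3, 4, 8, 94]

Answer:
[24, 28, 26]
[3, 4, 8, 94]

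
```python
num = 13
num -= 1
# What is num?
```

Trace:
`num = 13` → num = 13
`num -= 1` → num = 12
So num = 12

Answer: 12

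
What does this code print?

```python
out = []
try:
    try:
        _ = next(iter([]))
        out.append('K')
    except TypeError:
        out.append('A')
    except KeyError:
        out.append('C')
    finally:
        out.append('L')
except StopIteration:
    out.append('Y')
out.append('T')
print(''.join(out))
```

Execution trace: 'L' (finally) → 'Y' (outer except StopIteration) → 'T' (after the try/except). Output: LYT

Answer: LYT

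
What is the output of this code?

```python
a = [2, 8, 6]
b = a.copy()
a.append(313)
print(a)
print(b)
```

Key concept: list.copy() creates independent copy.
Step by step:
`a = [2, 8, 6]` → a = [2, 8, 6]
`b = a.copy()` → b = [2, 8, 6]
`a.append(313)` → a = [2, 8, 6, 313]
`print(a)` → prints [2, 8, 6, 313]
`print(b)` → prints [2, 8, 6]

Answer:
[2, 8, 6, 313]
[2, 8, 6]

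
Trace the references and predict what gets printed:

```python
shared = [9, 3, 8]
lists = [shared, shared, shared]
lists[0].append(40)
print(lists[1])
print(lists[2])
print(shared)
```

Key concept: list of same reference.
Step by step:
`shared = [9, 3, 8]` → shared = [9, 3, 8]
`lists = [shared, shared, shared]` → lists = [[9, 3, 8], [9, 3, 8], [9, 3, 8]]
`lists[0].append(40)` → shared = [9, 3, 8, 40]; lists = [[9, 3, 8, 40], [9, 3, 8, 40], [9, 3, 8, 40]]
`print(lists[1])` → prints [9, 3, 8, 40]
`print(lists[2])` → prints [9, 3, 8, 40]
`print(shared)` → prints [9, 3, 8, 40]

Answer:
[9, 3, 8, 40]
[9, 3, 8, 40]
[9, 3, 8, 40]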